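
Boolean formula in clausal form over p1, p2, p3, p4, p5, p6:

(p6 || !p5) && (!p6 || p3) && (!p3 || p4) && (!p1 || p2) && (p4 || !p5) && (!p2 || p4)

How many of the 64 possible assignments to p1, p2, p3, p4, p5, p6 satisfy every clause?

13

Case analysis on p4 and p2:
  p4=T, p2=T: p1 free; 4 ways for (p3,p5,p6) × 2^1 = 8.
  p4=T, p2=F: remaining (p1,p3,p5,p6) ∈ {(F,F,F,F); (F,T,F,F); (F,T,F,T); (F,T,T,T)} — 4.
  p4=F, p2=T: a clause becomes empty — 0.
  p4=F, p2=F: remaining (p1,p3,p5,p6) ∈ {(F,F,F,F)} — 1.
Total: 8 + 4 + 0 + 1 = 13.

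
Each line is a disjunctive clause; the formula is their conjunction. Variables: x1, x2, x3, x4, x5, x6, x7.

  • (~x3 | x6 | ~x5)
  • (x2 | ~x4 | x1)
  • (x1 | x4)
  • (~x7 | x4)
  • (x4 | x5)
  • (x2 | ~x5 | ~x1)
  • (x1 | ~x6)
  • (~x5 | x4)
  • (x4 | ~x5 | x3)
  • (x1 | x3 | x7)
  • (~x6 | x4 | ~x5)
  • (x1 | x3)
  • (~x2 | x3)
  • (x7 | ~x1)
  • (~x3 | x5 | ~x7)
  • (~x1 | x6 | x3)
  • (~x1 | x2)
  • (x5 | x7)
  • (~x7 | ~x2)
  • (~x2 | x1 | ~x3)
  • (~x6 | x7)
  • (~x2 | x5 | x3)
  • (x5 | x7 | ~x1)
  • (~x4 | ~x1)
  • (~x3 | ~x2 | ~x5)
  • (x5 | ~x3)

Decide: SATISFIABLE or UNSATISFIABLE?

UNSATISFIABLE

x1 = True:
  propagation gives x7=True, x4=True; an empty clause results — contradiction.
x1 = False:
  propagation gives x4=True, x2=True, x6=False, x3=True; an empty clause results — contradiction.
Every branch closes, so no satisfying assignment exists.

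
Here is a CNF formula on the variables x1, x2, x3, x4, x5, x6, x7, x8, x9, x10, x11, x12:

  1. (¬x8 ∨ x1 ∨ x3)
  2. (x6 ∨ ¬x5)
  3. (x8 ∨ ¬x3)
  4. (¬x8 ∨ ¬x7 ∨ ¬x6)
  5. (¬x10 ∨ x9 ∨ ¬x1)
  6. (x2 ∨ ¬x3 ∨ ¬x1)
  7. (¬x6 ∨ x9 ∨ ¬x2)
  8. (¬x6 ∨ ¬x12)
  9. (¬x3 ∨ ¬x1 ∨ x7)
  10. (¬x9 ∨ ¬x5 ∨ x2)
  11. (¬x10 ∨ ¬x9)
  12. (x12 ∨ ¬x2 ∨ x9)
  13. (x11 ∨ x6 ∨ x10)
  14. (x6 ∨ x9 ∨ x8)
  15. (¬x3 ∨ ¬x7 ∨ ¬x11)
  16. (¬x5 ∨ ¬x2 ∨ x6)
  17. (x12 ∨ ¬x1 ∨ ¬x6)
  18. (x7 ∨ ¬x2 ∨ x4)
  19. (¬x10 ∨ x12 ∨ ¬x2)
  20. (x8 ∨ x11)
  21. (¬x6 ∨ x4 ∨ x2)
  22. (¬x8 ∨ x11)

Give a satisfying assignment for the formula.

Pure literal: x5 appears only negated; assign x5 = False.
Try x1 = True.
For the remaining variables, x2 = True, x3 = False, x4 = False, x6 = False, x7 = True, x8 = True, x9 = False, x10 = False, x11 = True, x12 = True works.

x1 = 1, x2 = 1, x3 = 0, x4 = 0, x5 = 0, x6 = 0, x7 = 1, x8 = 1, x9 = 0, x10 = 0, x11 = 1, x12 = 1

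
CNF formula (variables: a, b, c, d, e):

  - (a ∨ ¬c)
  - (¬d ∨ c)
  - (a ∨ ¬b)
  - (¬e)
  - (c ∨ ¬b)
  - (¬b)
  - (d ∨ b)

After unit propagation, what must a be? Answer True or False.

True

Unit clause (¬e) sets e = False.
Unit clause (¬b) sets b = False.
(d ∨ b) with b = False leaves only d, so d = True.
From (c ∨ ¬d) and d = True: c = True.
(¬c ∨ a): since c = True, the clause reduces to (a). a = True.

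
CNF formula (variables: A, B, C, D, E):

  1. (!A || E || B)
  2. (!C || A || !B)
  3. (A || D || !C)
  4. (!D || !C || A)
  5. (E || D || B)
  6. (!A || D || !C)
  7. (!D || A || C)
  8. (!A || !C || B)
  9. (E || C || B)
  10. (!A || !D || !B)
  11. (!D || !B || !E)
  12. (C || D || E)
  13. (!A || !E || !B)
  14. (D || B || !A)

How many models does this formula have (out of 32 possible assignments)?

The models are:
  A=F B=F C=F D=F E=T
  A=F B=T C=F D=F E=T
  A=T B=F C=F D=T E=T
Count: 3.

3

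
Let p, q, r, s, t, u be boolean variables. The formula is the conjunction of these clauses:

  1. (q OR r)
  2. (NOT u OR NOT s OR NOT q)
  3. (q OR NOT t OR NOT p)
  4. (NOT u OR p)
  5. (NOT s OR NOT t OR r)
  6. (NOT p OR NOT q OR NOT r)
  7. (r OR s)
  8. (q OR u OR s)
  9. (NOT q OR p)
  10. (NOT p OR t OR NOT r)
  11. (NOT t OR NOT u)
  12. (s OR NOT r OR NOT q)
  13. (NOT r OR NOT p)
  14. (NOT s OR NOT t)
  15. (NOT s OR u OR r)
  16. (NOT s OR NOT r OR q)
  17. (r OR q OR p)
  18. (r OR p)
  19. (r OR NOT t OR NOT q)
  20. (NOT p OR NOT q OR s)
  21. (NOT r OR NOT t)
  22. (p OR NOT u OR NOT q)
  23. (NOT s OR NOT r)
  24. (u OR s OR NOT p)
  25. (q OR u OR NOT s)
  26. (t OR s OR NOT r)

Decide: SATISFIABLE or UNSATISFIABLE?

UNSATISFIABLE

r = True:
  propagation gives p=False, u=False, q=False, s=True; an empty clause results — contradiction.
r = False:
  propagation gives q=True, s=True, u=False; an empty clause results — contradiction.
Every branch closes, so no satisfying assignment exists.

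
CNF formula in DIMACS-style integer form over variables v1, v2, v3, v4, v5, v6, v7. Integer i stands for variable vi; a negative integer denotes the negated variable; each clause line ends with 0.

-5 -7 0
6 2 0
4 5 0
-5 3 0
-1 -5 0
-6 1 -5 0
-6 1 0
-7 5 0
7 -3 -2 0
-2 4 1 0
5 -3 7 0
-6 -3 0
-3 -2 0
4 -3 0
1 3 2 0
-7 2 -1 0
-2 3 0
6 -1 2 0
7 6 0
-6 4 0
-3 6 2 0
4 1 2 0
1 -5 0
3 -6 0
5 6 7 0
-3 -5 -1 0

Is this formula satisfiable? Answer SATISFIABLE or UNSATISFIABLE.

v3 = True:
  propagation gives v6=False, v2=True; an empty clause results — contradiction.
v3 = False:
  propagation gives v5=False, v4=True, v7=False, v2=False; an empty clause results — contradiction.
Every branch closes, so no satisfying assignment exists.

UNSATISFIABLE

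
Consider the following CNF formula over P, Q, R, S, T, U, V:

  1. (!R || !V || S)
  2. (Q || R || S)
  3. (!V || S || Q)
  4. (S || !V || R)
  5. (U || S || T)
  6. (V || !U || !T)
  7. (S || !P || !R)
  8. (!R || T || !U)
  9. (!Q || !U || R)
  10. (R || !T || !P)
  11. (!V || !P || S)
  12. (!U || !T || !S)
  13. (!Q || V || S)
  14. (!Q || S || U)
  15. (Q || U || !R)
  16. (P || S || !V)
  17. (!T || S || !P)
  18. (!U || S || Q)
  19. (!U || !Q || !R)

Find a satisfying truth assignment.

Set P = False and propagate.
Set Q = True and propagate.
Set R = True and propagate.
  then U is forced to False.
  then S is forced to True.
T, V are now unconstrained; take T = False, V = True.
Check each clause:
  1. (!R || S || !V) — S is true.
  2. (R || Q || S) — Q is true.
  3. (Q || !V || S) — Q is true.
  4. (R || S || !V) — R is true.
  5. (S || T || U) — S is true.
  6. (!U || V || !T) — !U is true.
  7. (S || !P || !R) — S is true.
  8. (!R || T || !U) — !U is true.
  9. (R || !U || !Q) — !U is true.
  10. (!T || !P || R) — R is true.
  11. (S || !V || !P) — S is true.
  12. (!T || !S || !U) — !U is true.
  13. (V || S || !Q) — S is true.
  14. (S || U || !Q) — S is true.
  15. (U || !R || Q) — Q is true.
  16. (S || P || !V) — S is true.
  17. (!P || S || !T) — !T is true.
  18. (S || Q || !U) — Q is true.
  19. (!Q || !U || !R) — !U is true.

P=F, Q=T, R=T, S=T, T=F, U=F, V=T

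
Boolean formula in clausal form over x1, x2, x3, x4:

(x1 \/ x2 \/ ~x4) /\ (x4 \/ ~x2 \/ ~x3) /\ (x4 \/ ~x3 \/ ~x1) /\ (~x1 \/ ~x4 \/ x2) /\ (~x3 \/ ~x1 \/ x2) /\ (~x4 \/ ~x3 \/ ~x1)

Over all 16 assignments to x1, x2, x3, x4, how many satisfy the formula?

Split on x1, then x4.
  x1=1, x4=1: remaining (x2,x3) ∈ {(1,0)} — 1.
  x1=1, x4=0: remaining (x2,x3) ∈ {(0,0); (1,0)} — 2.
  x1=0, x4=1: remaining (x2,x3) ∈ {(1,0); (1,1)} — 2.
  x1=0, x4=0: remaining (x2,x3) ∈ {(0,0); (0,1); (1,0)} — 3.
Total: 1 + 2 + 2 + 3 = 8.

8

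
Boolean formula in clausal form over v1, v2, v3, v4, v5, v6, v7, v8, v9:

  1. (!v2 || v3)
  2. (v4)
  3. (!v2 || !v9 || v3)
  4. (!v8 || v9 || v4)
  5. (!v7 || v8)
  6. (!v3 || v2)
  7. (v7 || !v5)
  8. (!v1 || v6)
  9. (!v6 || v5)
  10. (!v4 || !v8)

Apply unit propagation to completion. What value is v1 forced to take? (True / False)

False

(v4) is a unit clause: v4 = True.
(!v4 || !v8) with v4 = True leaves only !v8, so v8 = False.
From (v8 || !v7) and v8 = False: v7 = False.
(!v5 || v7): since v7 = False, the clause reduces to (!v5). v5 = False.
(!v6 || v5) with v5 = False leaves only !v6, so v6 = False.
In (!v1 || v6), v6 is now false; !v1 must hold, so v1 = False.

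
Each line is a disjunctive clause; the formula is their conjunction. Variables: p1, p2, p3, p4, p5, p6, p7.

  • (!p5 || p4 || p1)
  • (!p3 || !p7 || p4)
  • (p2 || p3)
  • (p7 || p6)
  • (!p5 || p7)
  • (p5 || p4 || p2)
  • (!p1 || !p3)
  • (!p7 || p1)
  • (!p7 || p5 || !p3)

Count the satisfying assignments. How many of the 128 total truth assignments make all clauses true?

15

Split on p7, then p3.
  p7=T, p3=T: a clause becomes empty — 0.
  p7=T, p3=F: forces p1=T; p2=T; p4, p5, p6 free → 2^3 = 8.
  p7=F, p3=T: remaining (p1,p2,p4,p5,p6) ∈ {(F,F,T,F,T); (F,T,F,F,T); (F,T,T,F,T)} — 3.
  p7=F, p3=F: remaining (p1,p2,p4,p5,p6) ∈ {(F,T,F,F,T); (F,T,T,F,T); (T,T,F,F,T); (T,T,T,F,T)} — 4.
Total: 0 + 8 + 3 + 4 = 15.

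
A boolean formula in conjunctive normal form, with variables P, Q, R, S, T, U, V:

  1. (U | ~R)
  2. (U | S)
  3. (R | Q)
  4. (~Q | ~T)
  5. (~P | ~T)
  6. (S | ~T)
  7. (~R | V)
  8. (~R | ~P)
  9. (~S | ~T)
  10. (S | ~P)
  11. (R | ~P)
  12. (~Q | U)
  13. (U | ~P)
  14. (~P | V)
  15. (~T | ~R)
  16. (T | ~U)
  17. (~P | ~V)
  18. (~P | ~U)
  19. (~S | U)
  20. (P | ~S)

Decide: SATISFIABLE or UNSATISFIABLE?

UNSATISFIABLE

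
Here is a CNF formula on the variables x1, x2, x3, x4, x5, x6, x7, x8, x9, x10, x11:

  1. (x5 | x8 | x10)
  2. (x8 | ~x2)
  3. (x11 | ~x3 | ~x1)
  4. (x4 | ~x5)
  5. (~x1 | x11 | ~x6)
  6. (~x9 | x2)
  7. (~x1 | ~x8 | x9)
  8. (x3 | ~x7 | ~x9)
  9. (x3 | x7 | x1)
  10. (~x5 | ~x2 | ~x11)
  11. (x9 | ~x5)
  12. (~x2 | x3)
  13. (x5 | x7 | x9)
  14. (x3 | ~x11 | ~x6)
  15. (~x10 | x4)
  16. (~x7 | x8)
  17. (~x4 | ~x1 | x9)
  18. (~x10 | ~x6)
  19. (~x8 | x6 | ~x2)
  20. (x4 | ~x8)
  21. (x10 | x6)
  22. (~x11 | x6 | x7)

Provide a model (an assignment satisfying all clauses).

x1 = F, x2 = T, x3 = T, x4 = T, x5 = F, x6 = T, x7 = T, x8 = T, x9 = T, x10 = F, x11 = F

Set x1 = False and propagate.
For the remaining variables, x2 = True, x3 = True, x4 = True, x5 = False, x6 = True, x7 = True, x8 = True, x9 = True, x10 = False, x11 = False works.
Check each clause:
  1. (x5 | x8 | x10) — x8 is true.
  2. (x8 | ~x2) — x8 is true.
  3. (~x1 | ~x3 | x11) — ~x1 is true.
  4. (x4 | ~x5) — ~x5 is true.
  5. (x11 | ~x1 | ~x6) — ~x1 is true.
  6. (~x9 | x2) — x2 is true.
  7. (~x1 | ~x8 | x9) — x9 is true.
  8. (~x9 | ~x7 | x3) — x3 is true.
  9. (x1 | x3 | x7) — x3 is true.
  10. (~x5 | ~x2 | ~x11) — ~x5 is true.
  11. (~x5 | x9) — x9 is true.
  12. (~x2 | x3) — x3 is true.
  13. (x7 | x9 | x5) — x9 is true.
  14. (~x6 | ~x11 | x3) — x3 is true.
  15. (~x10 | x4) — x4 is true.
  16. (x8 | ~x7) — x8 is true.
  17. (~x1 | ~x4 | x9) — x9 is true.
  18. (~x10 | ~x6) — ~x10 is true.
  19. (~x2 | ~x8 | x6) — x6 is true.
  20. (~x8 | x4) — x4 is true.
  21. (x6 | x10) — x6 is true.
  22. (x7 | x6 | ~x11) — ~x11 is true.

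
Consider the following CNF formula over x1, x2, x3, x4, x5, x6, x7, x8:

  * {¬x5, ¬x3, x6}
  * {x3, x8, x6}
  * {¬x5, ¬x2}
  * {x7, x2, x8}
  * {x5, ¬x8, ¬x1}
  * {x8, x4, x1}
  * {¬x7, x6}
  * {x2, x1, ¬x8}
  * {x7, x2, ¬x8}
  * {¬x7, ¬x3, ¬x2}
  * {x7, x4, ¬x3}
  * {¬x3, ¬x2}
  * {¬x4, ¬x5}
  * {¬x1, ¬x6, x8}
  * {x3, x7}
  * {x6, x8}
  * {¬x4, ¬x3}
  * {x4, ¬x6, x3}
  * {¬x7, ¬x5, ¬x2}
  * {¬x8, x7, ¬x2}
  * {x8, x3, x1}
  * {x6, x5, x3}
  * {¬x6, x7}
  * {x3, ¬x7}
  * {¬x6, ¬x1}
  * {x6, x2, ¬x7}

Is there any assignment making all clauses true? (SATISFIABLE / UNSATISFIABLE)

x3 = True:
  propagation gives x2=False, x4=False, x7=True, x6=True; an empty clause results — contradiction.
x3 = False:
  propagation gives x7=True; an empty clause results — contradiction.
Every branch closes, so no satisfying assignment exists.

UNSATISFIABLE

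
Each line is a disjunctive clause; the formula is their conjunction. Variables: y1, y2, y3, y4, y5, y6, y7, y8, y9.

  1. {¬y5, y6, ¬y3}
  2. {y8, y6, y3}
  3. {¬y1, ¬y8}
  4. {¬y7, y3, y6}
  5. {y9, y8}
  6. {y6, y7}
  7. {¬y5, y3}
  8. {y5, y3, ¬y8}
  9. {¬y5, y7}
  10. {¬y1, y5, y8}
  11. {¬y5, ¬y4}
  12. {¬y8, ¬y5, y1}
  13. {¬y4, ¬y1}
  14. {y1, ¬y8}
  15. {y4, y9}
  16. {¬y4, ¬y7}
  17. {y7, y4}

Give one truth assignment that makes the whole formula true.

Pure literal: y6 appears only positively; assign y6 = True.
Pure literal: y9 appears only positively; assign y9 = True.
Try y1 = False.
  then y8 is forced to False.
Branch on y3: take y3 = True.
The remaining clauses are satisfied by y2 = True, y4 = False, y5 = False, y7 = True.

y1=F  y2=T  y3=T  y4=F  y5=F  y6=T  y7=T  y8=F  y9=T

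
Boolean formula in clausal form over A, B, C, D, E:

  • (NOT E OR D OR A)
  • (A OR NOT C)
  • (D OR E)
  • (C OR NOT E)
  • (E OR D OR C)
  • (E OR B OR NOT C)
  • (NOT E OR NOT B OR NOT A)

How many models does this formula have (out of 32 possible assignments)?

The models are:
  A=0 B=0 C=0 D=1 E=0
  A=0 B=1 C=0 D=1 E=0
  A=1 B=0 C=0 D=1 E=0
  A=1 B=0 C=1 D=0 E=1
  A=1 B=0 C=1 D=1 E=1
  A=1 B=1 C=0 D=1 E=0
  A=1 B=1 C=1 D=1 E=0
Count: 7.

7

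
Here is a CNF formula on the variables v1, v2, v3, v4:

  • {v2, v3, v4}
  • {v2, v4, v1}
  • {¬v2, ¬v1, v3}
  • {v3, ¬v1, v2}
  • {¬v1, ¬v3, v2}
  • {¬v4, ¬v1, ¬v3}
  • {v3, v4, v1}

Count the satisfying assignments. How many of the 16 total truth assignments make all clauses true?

6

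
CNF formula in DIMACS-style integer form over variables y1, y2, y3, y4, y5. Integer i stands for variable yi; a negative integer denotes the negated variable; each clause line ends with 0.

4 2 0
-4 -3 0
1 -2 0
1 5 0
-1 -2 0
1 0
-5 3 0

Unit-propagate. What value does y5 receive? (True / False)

False

(y1) stands alone — y1 = True.
(!y1 || !y2) with y1 = True leaves only !y2, so y2 = False.
From (y4 || y2) and y2 = False: y4 = True.
(!y3 || !y4) with y4 = True leaves only !y3, so y3 = False.
In (y3 || !y5), y3 is now false; !y5 must hold, so y5 = False.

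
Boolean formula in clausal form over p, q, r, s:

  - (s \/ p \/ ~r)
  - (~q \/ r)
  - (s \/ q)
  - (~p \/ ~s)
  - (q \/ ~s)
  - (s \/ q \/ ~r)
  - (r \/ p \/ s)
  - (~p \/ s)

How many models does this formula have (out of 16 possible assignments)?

1

Satisfying assignments:
  p=0 q=1 r=1 s=1
That's 1 in total.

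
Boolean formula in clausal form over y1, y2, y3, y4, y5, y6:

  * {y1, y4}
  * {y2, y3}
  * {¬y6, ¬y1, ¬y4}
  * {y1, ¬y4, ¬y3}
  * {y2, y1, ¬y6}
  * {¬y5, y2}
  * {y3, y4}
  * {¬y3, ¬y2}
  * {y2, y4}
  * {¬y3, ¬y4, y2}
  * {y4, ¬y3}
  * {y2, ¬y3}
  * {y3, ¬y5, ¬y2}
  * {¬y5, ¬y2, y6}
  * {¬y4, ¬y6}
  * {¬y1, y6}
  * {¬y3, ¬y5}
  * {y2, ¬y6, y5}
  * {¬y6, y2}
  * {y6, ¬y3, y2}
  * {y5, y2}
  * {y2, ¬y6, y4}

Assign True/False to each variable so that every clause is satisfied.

Set y1 = False and propagate.
  then y4 is forced to True.
  then y3 is forced to False.
  then y2 is forced to True.
  then y5 is forced to False.
  then y6 is forced to False.
Every clause has at least one true literal under this assignment.
Check each clause:
  1. {y1, y4} — y4 is true.
  2. {y3, y2} — y2 is true.
  3. {¬y4, ¬y6, ¬y1} — ¬y6 is true.
  4. {¬y3, y1, ¬y4} — ¬y3 is true.
  5. {¬y6, y1, y2} — ¬y6 is true.
  6. {¬y5, y2} — y2 is true.
  7. {y3, y4} — y4 is true.
  8. {¬y2, ¬y3} — ¬y3 is true.
  9. {y4, y2} — y2 is true.
  10. {¬y4, ¬y3, y2} — y2 is true.
  11. {y4, ¬y3} — y4 is true.
  12. {y2, ¬y3} — y2 is true.
  13. {¬y2, y3, ¬y5} — ¬y5 is true.
  14. {¬y2, ¬y5, y6} — ¬y5 is true.
  15. {¬y4, ¬y6} — ¬y6 is true.
  16. {y6, ¬y1} — ¬y1 is true.
  17. {¬y5, ¬y3} — ¬y5 is true.
  18. {y2, ¬y6, y5} — ¬y6 is true.
  19. {¬y6, y2} — y2 is true.
  20. {¬y3, y6, y2} — y2 is true.
  21. {y2, y5} — y2 is true.
  22. {¬y6, y4, y2} — y2 is true.

y1=False, y2=True, y3=False, y4=True, y5=False, y6=False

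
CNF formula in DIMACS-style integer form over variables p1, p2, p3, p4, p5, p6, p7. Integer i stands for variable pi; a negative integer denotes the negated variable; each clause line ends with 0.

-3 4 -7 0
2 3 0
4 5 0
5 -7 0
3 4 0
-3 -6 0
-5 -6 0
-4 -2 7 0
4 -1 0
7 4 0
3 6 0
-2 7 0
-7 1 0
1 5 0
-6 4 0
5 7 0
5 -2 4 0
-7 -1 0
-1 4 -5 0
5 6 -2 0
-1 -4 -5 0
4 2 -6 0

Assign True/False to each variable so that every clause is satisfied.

p1 = F  p2 = F  p3 = T  p4 = T  p5 = T  p6 = F  p7 = F

Check each clause:
  1. (p4 | ~p7 | ~p3) — ~p7 is true.
  2. (p3 | p2) — p3 is true.
  3. (p5 | p4) — p4 is true.
  4. (~p7 | p5) — ~p7 is true.
  5. (p3 | p4) — p3 is true.
  6. (~p6 | ~p3) — ~p6 is true.
  7. (~p5 | ~p6) — ~p6 is true.
  8. (~p2 | ~p4 | p7) — ~p2 is true.
  9. (p4 | ~p1) — p4 is true.
  10. (p7 | p4) — p4 is true.
  11. (p3 | p6) — p3 is true.
  12. (~p2 | p7) — ~p2 is true.
  13. (p1 | ~p7) — ~p7 is true.
  14. (p1 | p5) — p5 is true.
  15. (p4 | ~p6) — ~p6 is true.
  16. (p7 | p5) — p5 is true.
  17. (p4 | ~p2 | p5) — p4 is true.
  18. (~p1 | ~p7) — ~p7 is true.
  19. (~p5 | p4 | ~p1) — p4 is true.
  20. (~p2 | p6 | p5) — p5 is true.
  21. (~p1 | ~p4 | ~p5) — ~p1 is true.
  22. (p2 | ~p6 | p4) — ~p6 is true.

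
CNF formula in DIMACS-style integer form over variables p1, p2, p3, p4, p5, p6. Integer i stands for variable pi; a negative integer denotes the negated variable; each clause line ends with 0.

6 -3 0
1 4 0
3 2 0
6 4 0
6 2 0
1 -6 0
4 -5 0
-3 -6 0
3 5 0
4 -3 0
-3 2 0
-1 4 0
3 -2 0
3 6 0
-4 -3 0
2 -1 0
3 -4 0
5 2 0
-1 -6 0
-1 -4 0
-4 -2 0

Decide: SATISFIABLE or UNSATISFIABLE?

UNSATISFIABLE

p3 = True:
  propagation gives p6=True; an empty clause results — contradiction.
p3 = False:
  propagation gives p2=True; an empty clause results — contradiction.
Every branch closes, so no satisfying assignment exists.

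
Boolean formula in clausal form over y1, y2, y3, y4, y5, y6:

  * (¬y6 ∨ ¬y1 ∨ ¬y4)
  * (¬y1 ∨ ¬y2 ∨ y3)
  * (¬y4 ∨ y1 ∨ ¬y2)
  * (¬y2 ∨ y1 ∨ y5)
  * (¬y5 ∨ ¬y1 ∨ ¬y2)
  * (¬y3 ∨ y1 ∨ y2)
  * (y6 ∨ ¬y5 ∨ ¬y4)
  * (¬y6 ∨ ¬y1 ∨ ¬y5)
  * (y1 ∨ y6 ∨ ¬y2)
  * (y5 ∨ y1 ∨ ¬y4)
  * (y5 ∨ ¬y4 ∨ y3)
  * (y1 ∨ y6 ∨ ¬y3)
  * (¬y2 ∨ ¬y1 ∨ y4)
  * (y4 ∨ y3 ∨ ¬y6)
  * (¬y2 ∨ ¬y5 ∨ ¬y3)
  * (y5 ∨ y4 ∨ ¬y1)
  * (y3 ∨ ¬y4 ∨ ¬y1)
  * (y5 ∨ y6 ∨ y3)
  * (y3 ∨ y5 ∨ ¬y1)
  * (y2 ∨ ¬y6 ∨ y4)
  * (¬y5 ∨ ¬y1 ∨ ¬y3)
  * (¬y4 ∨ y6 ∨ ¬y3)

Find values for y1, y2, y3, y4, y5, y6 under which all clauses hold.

y1=False, y2=False, y3=False, y4=True, y5=True, y6=True

Set y1 = False and propagate.
The remaining clauses are satisfied by y2 = False, y3 = False, y4 = True, y5 = True, y6 = True.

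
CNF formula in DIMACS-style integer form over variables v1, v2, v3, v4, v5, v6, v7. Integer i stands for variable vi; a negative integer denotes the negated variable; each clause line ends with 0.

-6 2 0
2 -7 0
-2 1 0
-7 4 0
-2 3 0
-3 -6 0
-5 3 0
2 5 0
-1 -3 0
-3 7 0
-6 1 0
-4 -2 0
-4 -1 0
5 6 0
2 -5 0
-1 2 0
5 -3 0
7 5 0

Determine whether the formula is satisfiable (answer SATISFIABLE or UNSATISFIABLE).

UNSATISFIABLE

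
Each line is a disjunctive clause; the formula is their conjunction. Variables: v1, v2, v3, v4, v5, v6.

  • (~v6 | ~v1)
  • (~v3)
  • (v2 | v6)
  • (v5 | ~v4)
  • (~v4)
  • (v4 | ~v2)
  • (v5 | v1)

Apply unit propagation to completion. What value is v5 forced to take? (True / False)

(~v3) stands alone — v3 = False.
(~v4) is a unit clause: v4 = False.
(~v2 | v4) with v4 = False leaves only ~v2, so v2 = False.
(v2 | v6) with v2 = False leaves only v6, so v6 = True.
(~v1 | ~v6) with v6 = True leaves only ~v1, so v1 = False.
From (v1 | v5) and v1 = False: v5 = True.

True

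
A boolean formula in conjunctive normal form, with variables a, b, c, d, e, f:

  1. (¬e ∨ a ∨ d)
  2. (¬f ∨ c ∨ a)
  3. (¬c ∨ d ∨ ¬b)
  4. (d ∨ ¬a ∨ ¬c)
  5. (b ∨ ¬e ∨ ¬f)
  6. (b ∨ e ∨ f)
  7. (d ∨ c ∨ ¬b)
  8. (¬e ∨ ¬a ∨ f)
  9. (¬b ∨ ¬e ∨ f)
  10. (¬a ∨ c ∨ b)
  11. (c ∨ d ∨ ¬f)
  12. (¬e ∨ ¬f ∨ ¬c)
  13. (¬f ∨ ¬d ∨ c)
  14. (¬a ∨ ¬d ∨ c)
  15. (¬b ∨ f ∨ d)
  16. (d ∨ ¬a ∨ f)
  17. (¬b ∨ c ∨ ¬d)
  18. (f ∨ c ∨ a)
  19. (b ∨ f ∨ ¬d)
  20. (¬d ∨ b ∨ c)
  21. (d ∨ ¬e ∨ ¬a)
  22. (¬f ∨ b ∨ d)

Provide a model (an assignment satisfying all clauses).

a=T, b=T, c=T, d=T, e=F, f=F

Set a = True and propagate.
Try b = True.
Branch on c: take c = True.
  then d is forced to True.
The remaining clauses are satisfied by e = False, f = False.
Every clause has at least one true literal under this assignment.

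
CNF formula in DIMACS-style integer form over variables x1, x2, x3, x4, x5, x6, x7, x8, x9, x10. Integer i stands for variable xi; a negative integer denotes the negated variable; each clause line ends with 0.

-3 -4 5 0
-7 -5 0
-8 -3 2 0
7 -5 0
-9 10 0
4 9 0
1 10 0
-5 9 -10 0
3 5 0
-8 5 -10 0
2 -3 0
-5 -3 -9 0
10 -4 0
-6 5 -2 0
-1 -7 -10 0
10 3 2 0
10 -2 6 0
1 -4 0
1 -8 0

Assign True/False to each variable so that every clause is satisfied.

Pure literal: x8 appears only negated; assign x8 = False.
Try x1 = True.
The remaining clauses are satisfied by x2 = True, x3 = True, x4 = False, x5 = False, x6 = False, x7 = False, x9 = True, x10 = True.
Check each clause:
  1. (x5 ∨ ¬x3 ∨ ¬x4) — ¬x4 is true.
  2. (¬x7 ∨ ¬x5) — ¬x7 is true.
  3. (¬x8 ∨ x2 ∨ ¬x3) — ¬x8 is true.
  4. (¬x5 ∨ x7) — ¬x5 is true.
  5. (x10 ∨ ¬x9) — x10 is true.
  6. (x9 ∨ x4) — x9 is true.
  7. (x10 ∨ x1) — x1 is true.
  8. (¬x10 ∨ x9 ∨ ¬x5) — x9 is true.
  9. (x3 ∨ x5) — x3 is true.
  10. (¬x8 ∨ x5 ∨ ¬x10) — ¬x8 is true.
  11. (x2 ∨ ¬x3) — x2 is true.
  12. (¬x3 ∨ ¬x9 ∨ ¬x5) — ¬x5 is true.
  13. (x10 ∨ ¬x4) — x10 is true.
  14. (¬x2 ∨ ¬x6 ∨ x5) — ¬x6 is true.
  15. (¬x1 ∨ ¬x7 ∨ ¬x10) — ¬x7 is true.
  16. (x10 ∨ x3 ∨ x2) — x10 is true.
  17. (¬x2 ∨ x6 ∨ x10) — x10 is true.
  18. (¬x4 ∨ x1) — x1 is true.
  19. (x1 ∨ ¬x8) — ¬x8 is true.

x1=T, x2=T, x3=T, x4=F, x5=F, x6=F, x7=F, x8=F, x9=T, x10=T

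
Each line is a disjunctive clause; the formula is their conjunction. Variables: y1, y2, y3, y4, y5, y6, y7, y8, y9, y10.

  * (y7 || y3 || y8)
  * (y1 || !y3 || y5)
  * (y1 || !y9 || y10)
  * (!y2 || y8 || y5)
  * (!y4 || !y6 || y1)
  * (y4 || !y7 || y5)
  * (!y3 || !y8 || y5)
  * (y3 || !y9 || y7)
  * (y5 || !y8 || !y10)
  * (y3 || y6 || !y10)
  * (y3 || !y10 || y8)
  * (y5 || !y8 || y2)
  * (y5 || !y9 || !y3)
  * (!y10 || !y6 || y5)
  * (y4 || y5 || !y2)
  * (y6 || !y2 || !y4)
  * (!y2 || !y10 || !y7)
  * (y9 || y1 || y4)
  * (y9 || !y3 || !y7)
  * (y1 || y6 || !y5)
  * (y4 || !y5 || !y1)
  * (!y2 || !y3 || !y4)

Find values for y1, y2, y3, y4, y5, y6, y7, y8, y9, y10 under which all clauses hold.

y1=True, y2=False, y3=False, y4=True, y5=True, y6=True, y7=True, y8=True, y9=False, y10=True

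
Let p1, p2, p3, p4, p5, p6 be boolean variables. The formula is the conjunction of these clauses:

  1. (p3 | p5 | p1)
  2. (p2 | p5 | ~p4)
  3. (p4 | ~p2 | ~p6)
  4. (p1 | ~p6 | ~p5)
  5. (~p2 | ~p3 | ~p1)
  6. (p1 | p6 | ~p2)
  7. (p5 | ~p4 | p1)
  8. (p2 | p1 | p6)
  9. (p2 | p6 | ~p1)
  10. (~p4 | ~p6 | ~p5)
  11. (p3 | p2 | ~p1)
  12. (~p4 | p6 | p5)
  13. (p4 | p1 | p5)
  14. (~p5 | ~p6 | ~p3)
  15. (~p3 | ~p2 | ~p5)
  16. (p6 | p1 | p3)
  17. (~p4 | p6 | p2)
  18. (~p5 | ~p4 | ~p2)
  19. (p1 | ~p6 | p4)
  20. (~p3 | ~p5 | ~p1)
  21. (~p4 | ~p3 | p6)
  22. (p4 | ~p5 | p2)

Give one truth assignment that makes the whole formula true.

p1=T, p2=T, p3=F, p4=F, p5=T, p6=F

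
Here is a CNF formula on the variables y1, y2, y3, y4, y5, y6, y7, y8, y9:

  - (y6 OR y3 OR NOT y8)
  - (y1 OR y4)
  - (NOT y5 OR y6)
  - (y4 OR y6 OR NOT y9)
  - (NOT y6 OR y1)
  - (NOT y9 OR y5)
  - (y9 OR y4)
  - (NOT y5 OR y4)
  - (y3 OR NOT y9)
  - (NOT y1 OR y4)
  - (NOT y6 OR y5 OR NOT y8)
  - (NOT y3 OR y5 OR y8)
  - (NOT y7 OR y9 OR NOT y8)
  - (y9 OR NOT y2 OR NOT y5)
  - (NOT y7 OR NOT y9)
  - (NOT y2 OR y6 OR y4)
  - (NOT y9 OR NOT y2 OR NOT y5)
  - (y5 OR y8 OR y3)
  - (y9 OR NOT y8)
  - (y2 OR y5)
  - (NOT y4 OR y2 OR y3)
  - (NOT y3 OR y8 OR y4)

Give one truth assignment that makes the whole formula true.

y1=1, y2=0, y3=1, y4=1, y5=1, y6=1, y7=1, y8=0, y9=0

Check each clause:
  1. (NOT y8 OR y6 OR y3) — NOT y8 is true.
  2. (y1 OR y4) — y1 is true.
  3. (y6 OR NOT y5) — y6 is true.
  4. (NOT y9 OR y4 OR y6) — y4 is true.
  5. (y1 OR NOT y6) — y1 is true.
  6. (NOT y9 OR y5) — y5 is true.
  7. (y4 OR y9) — y4 is true.
  8. (y4 OR NOT y5) — y4 is true.
  9. (y3 OR NOT y9) — y3 is true.
  10. (NOT y1 OR y4) — y4 is true.
  11. (NOT y6 OR y5 OR NOT y8) — NOT y8 is true.
  12. (y8 OR NOT y3 OR y5) — y5 is true.
  13. (y9 OR NOT y8 OR NOT y7) — NOT y8 is true.
  14. (NOT y5 OR NOT y2 OR y9) — NOT y2 is true.
  15. (NOT y7 OR NOT y9) — NOT y9 is true.
  16. (NOT y2 OR y4 OR y6) — y4 is true.
  17. (NOT y9 OR NOT y5 OR NOT y2) — NOT y2 is true.
  18. (y3 OR y8 OR y5) — y3 is true.
  19. (y9 OR NOT y8) — NOT y8 is true.
  20. (y5 OR y2) — y5 is true.
  21. (y3 OR NOT y4 OR y2) — y3 is true.
  22. (y4 OR y8 OR NOT y3) — y4 is true.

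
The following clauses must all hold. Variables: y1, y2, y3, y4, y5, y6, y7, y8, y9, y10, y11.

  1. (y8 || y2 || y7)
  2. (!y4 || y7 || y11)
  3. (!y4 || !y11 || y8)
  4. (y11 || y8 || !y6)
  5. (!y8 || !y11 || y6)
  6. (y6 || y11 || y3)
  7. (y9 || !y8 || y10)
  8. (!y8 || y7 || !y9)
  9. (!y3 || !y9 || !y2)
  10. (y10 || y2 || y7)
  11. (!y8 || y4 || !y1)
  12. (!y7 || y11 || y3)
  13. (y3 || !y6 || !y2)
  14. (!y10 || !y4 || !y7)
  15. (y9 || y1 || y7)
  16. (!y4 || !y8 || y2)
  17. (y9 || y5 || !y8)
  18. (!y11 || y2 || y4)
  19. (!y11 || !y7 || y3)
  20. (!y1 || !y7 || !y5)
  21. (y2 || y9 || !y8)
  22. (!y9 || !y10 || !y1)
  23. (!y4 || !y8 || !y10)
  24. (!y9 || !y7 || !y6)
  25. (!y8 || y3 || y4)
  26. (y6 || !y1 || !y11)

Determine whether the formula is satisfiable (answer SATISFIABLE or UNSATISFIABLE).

SATISFIABLE

Branch on y1: take y1 = False.
For the remaining variables, y2 = True, y3 = True, y4 = False, y5 = False, y6 = False, y7 = True, y8 = False, y9 = False, y10 = True, y11 = True works.
So y1=False, y2=True, y3=True, y4=False, y5=False, y6=False, y7=True, y8=False, y9=False, y10=True, y11=True is a satisfying assignment.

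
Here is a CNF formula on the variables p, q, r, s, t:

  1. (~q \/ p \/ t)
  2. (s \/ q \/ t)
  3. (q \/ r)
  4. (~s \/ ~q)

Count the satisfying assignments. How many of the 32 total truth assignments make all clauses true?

12

Split on q, then s.
  q=1, s=1: a clause becomes empty — 0.
  q=1, s=0: r free; 3 ways for (p,t) × 2^1 = 6.
  q=0, s=1: remaining (p,r,t) ∈ {(0,1,0); (0,1,1); (1,1,0); (1,1,1)} — 4.
  q=0, s=0: remaining (p,r,t) ∈ {(0,1,1); (1,1,1)} — 2.
Total: 0 + 6 + 4 + 2 = 12.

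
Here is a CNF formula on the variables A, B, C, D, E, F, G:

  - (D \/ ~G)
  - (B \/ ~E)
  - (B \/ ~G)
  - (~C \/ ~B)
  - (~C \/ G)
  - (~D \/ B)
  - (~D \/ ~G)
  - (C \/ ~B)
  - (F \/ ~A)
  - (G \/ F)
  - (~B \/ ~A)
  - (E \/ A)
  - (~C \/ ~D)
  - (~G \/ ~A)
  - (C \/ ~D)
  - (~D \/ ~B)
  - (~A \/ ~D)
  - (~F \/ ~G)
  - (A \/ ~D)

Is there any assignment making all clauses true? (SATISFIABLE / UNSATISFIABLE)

SATISFIABLE

Branch on A: take A = True.
  then F is forced to True.
  then B is forced to False.
  then E is forced to False.
  then G is forced to False.
  then C is forced to False.
  then D is forced to False.
Every clause has at least one true literal under this assignment.
So A=T  B=F  C=F  D=F  E=F  F=T  G=F is a satisfying assignment.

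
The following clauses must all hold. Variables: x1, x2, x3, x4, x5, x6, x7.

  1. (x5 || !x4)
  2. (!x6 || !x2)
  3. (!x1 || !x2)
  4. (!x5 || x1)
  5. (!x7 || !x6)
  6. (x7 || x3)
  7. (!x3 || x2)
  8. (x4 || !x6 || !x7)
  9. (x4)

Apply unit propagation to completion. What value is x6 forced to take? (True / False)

Unit clause (x4) sets x4 = True.
In (!x4 || x5), !x4 is now false; x5 must hold, so x5 = True.
In (!x5 || x1), !x5 is now false; x1 must hold, so x1 = True.
(!x1 || !x2) with x1 = True leaves only !x2, so x2 = False.
In (x2 || !x3), x2 is now false; !x3 must hold, so x3 = False.
(x7 || x3): since x3 = False, the clause reduces to (x7). x7 = True.
(!x7 || !x6): since x7 = True, the clause reduces to (!x6). x6 = False.

False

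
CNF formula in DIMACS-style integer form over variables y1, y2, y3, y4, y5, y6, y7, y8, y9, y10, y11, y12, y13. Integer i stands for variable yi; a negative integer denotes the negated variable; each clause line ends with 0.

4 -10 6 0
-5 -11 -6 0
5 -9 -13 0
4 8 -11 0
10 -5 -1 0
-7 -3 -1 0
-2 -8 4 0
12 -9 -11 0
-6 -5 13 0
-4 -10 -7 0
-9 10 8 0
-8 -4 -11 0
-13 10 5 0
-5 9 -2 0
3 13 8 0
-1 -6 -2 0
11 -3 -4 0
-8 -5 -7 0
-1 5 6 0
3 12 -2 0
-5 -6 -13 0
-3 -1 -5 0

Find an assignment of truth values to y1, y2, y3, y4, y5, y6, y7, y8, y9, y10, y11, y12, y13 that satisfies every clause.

y1=0, y2=1, y3=1, y4=0, y5=0, y6=1, y7=1, y8=0, y9=0, y10=1, y11=0, y12=0, y13=0

y1 occurs only negated in the remaining clauses — set y1 = False.
Try y2 = True.
Branch on y3: take y3 = True.
Branch on y4: take y4 = False.
  then y8 is forced to False.
  then y11 is forced to False.
The remaining clauses are satisfied by y5 = False, y6 = True, y7 = True, y9 = False, y10 = True, y12 = False, y13 = False.
Every clause has at least one true literal under this assignment.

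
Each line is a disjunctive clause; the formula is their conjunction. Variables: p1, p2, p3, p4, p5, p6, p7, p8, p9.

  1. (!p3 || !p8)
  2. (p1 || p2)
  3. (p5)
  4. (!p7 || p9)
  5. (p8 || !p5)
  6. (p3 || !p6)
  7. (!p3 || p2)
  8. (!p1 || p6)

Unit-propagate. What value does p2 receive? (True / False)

True

Unit clause (p5) sets p5 = True.
From (!p5 || p8) and p5 = True: p8 = True.
From (!p8 || !p3) and p8 = True: p3 = False.
In (p3 || !p6), p3 is now false; !p6 must hold, so p6 = False.
(!p1 || p6) with p6 = False leaves only !p1, so p1 = False.
(p1 || p2) with p1 = False leaves only p2, so p2 = True.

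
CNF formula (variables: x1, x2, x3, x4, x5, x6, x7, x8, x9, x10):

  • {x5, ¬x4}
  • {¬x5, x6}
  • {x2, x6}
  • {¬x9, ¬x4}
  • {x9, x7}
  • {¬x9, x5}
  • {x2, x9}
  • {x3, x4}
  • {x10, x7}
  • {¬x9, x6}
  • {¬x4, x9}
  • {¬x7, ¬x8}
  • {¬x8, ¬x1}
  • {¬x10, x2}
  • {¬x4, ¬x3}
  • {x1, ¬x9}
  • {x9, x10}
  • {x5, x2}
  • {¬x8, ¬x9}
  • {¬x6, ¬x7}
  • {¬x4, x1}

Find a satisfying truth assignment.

x1=T, x2=T, x3=T, x4=F, x5=F, x6=F, x7=T, x8=F, x9=F, x10=T

Check each clause:
  1. {x5, ¬x4} — ¬x4 is true.
  2. {x6, ¬x5} — ¬x5 is true.
  3. {x2, x6} — x2 is true.
  4. {¬x9, ¬x4} — ¬x4 is true.
  5. {x7, x9} — x7 is true.
  6. {¬x9, x5} — ¬x9 is true.
  7. {x2, x9} — x2 is true.
  8. {x3, x4} — x3 is true.
  9. {x7, x10} — x10 is true.
  10. {¬x9, x6} — ¬x9 is true.
  11. {¬x4, x9} — ¬x4 is true.
  12. {¬x7, ¬x8} — ¬x8 is true.
  13. {¬x1, ¬x8} — ¬x8 is true.
  14. {x2, ¬x10} — x2 is true.
  15. {¬x4, ¬x3} — ¬x4 is true.
  16. {x1, ¬x9} — x1 is true.
  17. {x10, x9} — x10 is true.
  18. {x2, x5} — x2 is true.
  19. {¬x8, ¬x9} — ¬x8 is true.
  20. {¬x6, ¬x7} — ¬x6 is true.
  21. {¬x4, x1} — x1 is true.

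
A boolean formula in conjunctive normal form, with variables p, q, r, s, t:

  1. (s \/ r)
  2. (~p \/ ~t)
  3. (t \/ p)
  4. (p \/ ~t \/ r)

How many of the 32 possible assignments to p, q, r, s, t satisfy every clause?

Case analysis on p and t:
  p=1, t=1: a clause becomes empty — 0.
  p=1, t=0: q free; 3 ways for (r,s) × 2^1 = 6.
  p=0, t=1: remaining (q,r,s) ∈ {(0,1,0); (0,1,1); (1,1,0); (1,1,1)} — 4.
  p=0, t=0: a clause becomes empty — 0.
Total: 0 + 6 + 4 + 0 = 10.

10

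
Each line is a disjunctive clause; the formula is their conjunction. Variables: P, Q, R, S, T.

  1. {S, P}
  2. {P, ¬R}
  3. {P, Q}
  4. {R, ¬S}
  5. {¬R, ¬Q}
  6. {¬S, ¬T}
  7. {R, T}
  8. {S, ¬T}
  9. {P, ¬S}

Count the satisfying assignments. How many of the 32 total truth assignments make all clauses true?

The models are:
  P=1 Q=0 R=1 S=0 T=0
  P=1 Q=0 R=1 S=1 T=0
That's 2 in total.

2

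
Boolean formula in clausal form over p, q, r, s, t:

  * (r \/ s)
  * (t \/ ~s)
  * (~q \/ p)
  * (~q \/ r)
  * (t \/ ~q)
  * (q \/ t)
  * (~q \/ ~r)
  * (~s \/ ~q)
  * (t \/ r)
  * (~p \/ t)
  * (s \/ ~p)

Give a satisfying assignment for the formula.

Pure literal: t appears only positively; assign t = True.
Branch on p: take p = True.
  then s is forced to True.
  then q is forced to False.
r is now unconstrained; take r = False.
Every clause has at least one true literal under this assignment.

p=True  q=False  r=False  s=True  t=True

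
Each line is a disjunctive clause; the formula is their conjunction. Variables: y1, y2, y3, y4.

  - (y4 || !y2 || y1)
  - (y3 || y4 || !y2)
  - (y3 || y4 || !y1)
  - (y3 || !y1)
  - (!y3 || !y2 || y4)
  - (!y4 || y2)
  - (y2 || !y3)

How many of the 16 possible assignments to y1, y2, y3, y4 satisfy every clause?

4

The models are:
  y1=F y2=F y3=F y4=F
  y1=F y2=T y3=F y4=T
  y1=F y2=T y3=T y4=T
  y1=T y2=T y3=T y4=T
Count: 4.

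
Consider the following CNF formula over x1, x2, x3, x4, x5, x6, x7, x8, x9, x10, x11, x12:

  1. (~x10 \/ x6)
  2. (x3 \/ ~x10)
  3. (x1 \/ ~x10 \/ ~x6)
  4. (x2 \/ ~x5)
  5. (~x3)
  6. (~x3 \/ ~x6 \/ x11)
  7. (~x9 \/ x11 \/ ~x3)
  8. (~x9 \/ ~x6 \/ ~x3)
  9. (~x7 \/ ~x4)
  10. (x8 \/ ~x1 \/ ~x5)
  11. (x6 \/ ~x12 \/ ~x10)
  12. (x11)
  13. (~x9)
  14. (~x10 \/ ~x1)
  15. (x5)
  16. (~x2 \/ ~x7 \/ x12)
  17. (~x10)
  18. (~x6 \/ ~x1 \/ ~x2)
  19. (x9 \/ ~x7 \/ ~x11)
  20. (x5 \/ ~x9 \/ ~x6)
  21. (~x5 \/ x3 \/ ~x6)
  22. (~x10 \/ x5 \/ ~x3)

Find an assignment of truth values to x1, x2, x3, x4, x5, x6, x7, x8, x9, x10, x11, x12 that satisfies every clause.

x1 = False  x2 = True  x3 = False  x4 = False  x5 = True  x6 = False  x7 = False  x8 = True  x9 = False  x10 = False  x11 = True  x12 = False

Unit propagation: (~x3) forces x3 = False.
(~x10) is a unit clause, so x10 = False.
Unit propagation: (x11) forces x11 = True.
(~x9) is a unit clause, so x9 = False.
(x5) is a unit clause, so x5 = True.
(x2) is a unit clause, so x2 = True.
(~x7) is a unit clause, so x7 = False.
Unit propagation: (~x6) forces x6 = False.
x1 occurs only negated in the remaining clauses — set x1 = False.
x8 occurs only positively in the remaining clauses — set x8 = True.
x4, x12 are now unconstrained; take x4 = False, x12 = False.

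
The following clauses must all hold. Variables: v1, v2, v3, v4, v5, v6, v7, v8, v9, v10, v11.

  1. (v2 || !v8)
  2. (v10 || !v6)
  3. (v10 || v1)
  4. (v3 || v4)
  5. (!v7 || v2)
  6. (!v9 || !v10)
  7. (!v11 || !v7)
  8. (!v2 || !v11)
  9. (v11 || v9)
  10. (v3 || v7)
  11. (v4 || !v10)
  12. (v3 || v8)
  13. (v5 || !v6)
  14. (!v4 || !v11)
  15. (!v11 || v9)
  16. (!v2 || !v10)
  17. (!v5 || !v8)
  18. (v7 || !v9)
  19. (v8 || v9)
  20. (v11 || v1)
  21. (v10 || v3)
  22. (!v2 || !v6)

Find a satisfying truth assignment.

v1 = T  v2 = T  v3 = T  v4 = F  v5 = F  v6 = F  v7 = T  v8 = F  v9 = T  v10 = F  v11 = F

Check each clause:
  1. (!v8 || v2) — !v8 is true.
  2. (!v6 || v10) — !v6 is true.
  3. (v1 || v10) — v1 is true.
  4. (v3 || v4) — v3 is true.
  5. (v2 || !v7) — v2 is true.
  6. (!v9 || !v10) — !v10 is true.
  7. (!v11 || !v7) — !v11 is true.
  8. (!v11 || !v2) — !v11 is true.
  9. (v11 || v9) — v9 is true.
  10. (v7 || v3) — v3 is true.
  11. (v4 || !v10) — !v10 is true.
  12. (v3 || v8) — v3 is true.
  13. (v5 || !v6) — !v6 is true.
  14. (!v4 || !v11) — !v4 is true.
  15. (v9 || !v11) — v9 is true.
  16. (!v2 || !v10) — !v10 is true.
  17. (!v5 || !v8) — !v8 is true.
  18. (v7 || !v9) — v7 is true.
  19. (v8 || v9) — v9 is true.
  20. (v1 || v11) — v1 is true.
  21. (v3 || v10) — v3 is true.
  22. (!v2 || !v6) — !v6 is true.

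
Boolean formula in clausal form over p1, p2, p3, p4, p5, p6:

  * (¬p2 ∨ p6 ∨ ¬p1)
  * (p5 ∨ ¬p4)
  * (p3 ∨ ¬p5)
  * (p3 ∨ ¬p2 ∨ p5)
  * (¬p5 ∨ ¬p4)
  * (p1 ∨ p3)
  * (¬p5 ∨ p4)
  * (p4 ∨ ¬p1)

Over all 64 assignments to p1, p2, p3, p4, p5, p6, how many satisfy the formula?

Satisfying assignments:
  p1=0 p2=0 p3=1 p4=0 p5=0 p6=0
  p1=0 p2=0 p3=1 p4=0 p5=0 p6=1
  p1=0 p2=1 p3=1 p4=0 p5=0 p6=0
  p1=0 p2=1 p3=1 p4=0 p5=0 p6=1
Count: 4.

4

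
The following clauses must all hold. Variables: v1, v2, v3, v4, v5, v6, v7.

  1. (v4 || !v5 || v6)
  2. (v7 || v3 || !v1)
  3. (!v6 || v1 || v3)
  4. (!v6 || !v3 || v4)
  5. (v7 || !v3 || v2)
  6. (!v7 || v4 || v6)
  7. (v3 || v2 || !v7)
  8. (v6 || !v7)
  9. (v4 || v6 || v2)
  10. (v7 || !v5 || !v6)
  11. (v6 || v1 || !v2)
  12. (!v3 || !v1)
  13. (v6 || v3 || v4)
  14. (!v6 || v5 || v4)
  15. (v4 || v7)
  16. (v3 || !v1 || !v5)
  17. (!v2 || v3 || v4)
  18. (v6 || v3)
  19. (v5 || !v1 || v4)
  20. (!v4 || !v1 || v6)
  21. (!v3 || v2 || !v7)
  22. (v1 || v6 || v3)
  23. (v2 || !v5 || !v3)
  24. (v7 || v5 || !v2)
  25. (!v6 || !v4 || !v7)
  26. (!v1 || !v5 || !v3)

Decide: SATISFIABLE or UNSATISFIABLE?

v3 = True:
  v6 = True:
    propagation gives v4=True, v7=False, v2=True, v5=False; an empty clause results — contradiction.
  v6 = False:
    propagation gives v7=False, v2=True; an empty clause results — contradiction.
v3 = False:
  propagation gives v6=True, v1=True, v7=True, v2=True; an empty clause results — contradiction.
Every branch closes, so no satisfying assignment exists.

UNSATISFIABLE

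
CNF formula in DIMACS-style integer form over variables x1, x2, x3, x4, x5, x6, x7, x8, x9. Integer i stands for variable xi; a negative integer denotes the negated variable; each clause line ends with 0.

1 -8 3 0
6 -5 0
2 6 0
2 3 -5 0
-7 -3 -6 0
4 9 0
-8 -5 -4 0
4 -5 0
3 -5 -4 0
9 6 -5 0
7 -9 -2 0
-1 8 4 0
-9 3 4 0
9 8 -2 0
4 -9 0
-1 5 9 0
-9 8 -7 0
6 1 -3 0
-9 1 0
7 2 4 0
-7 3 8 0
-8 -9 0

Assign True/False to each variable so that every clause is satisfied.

Set x1 = True and propagate.
Branch on x2: take x2 = False.
  then x6 is forced to True.
Try x3 = True.
  then x7 is forced to False.
  then x4 is forced to True.
For the remaining variables, x5 = True, x8 = False, x9 = True works.

x1=1, x2=0, x3=1, x4=1, x5=1, x6=1, x7=0, x8=0, x9=1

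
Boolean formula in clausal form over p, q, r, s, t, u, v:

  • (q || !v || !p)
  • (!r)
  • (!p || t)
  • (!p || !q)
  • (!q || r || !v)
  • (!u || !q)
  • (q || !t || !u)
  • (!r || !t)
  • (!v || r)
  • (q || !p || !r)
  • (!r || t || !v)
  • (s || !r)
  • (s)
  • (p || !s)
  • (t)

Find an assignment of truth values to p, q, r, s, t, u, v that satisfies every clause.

p = T, q = F, r = F, s = T, t = T, u = F, v = F

Check each clause:
  1. (q || !v || !p) — !v is true.
  2. (!r) — !r is true.
  3. (!p || t) — t is true.
  4. (!p || !q) — !q is true.
  5. (!v || r || !q) — !v is true.
  6. (!q || !u) — !u is true.
  7. (!t || !u || q) — !u is true.
  8. (!t || !r) — !r is true.
  9. (r || !v) — !v is true.
  10. (!r || q || !p) — !r is true.
  11. (t || !v || !r) — !r is true.
  12. (!r || s) — s is true.
  13. (s) — s is true.
  14. (!s || p) — p is true.
  15. (t) — t is true.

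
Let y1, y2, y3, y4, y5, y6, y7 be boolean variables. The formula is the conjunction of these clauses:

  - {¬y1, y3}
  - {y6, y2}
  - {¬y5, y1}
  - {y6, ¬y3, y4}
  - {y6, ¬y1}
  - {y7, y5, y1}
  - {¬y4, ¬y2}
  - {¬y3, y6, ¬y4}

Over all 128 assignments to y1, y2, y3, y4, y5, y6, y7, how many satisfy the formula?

Case analysis on y1 and y6:
  y1=1, y6=1: y5, y7 free; 3 ways for (y2,y3,y4) × 2^2 = 12.
  y1=1, y6=0: a clause becomes empty — 0.
  y1=0, y6=1: y3 free; 3 ways for (y2,y4,y5,y7) × 2^1 = 6.
  y1=0, y6=0: remaining (y2,y3,y4,y5,y7) ∈ {(1,0,0,0,1)} — 1.
Total: 12 + 0 + 6 + 1 = 19.

19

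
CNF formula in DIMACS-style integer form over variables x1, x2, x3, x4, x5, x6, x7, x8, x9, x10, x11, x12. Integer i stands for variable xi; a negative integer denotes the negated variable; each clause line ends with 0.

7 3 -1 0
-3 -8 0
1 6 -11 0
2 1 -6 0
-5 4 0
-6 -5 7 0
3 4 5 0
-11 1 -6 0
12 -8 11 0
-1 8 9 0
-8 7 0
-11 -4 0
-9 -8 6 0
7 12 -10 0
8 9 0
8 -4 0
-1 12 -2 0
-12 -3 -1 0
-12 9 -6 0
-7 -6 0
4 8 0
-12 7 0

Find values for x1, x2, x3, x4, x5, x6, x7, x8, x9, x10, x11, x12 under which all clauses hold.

x1=T, x2=T, x3=F, x4=T, x5=T, x6=F, x7=T, x8=T, x9=F, x10=T, x11=F, x12=T

Check each clause:
  1. (x7 OR NOT x1 OR x3) — x7 is true.
  2. (NOT x3 OR NOT x8) — NOT x3 is true.
  3. (x6 OR x1 OR NOT x11) — x1 is true.
  4. (x2 OR NOT x6 OR x1) — x1 is true.
  5. (x4 OR NOT x5) — x4 is true.
  6. (x7 OR NOT x5 OR NOT x6) — NOT x6 is true.
  7. (x3 OR x5 OR x4) — x4 is true.
  8. (NOT x11 OR x1 OR NOT x6) — x1 is true.
  9. (x11 OR x12 OR NOT x8) — x12 is true.
  10. (NOT x1 OR x8 OR x9) — x8 is true.
  11. (x7 OR NOT x8) — x7 is true.
  12. (NOT x11 OR NOT x4) — NOT x11 is true.
  13. (NOT x8 OR x6 OR NOT x9) — NOT x9 is true.
  14. (x7 OR NOT x10 OR x12) — x12 is true.
  15. (x9 OR x8) — x8 is true.
  16. (x8 OR NOT x4) — x8 is true.
  17. (NOT x1 OR NOT x2 OR x12) — x12 is true.
  18. (NOT x1 OR NOT x12 OR NOT x3) — NOT x3 is true.
  19. (NOT x12 OR NOT x6 OR x9) — NOT x6 is true.
  20. (NOT x7 OR NOT x6) — NOT x6 is true.
  21. (x4 OR x8) — x8 is true.
  22. (x7 OR NOT x12) — x7 is true.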